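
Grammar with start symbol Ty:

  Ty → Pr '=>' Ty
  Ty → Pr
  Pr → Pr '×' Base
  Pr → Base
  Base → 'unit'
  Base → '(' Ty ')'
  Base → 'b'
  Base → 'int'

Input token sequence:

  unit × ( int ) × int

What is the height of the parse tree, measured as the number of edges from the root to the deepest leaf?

[Ty [Pr [Pr [Pr [Base unit]] × [Base ( [Ty [Pr [Base int]]] )]] × [Base int]]]

7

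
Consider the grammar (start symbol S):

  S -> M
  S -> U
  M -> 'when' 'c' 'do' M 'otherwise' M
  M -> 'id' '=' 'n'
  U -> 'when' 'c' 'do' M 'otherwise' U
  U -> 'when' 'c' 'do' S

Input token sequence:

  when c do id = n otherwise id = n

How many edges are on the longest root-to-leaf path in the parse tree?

3

[S [M when c do [M id = n] otherwise [M id = n]]]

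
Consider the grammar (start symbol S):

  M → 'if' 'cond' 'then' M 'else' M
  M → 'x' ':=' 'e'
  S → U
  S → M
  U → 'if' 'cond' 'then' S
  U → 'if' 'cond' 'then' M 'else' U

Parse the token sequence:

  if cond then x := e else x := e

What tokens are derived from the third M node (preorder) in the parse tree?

x := e

[S [M if cond then [M x := e] else [M x := e]]]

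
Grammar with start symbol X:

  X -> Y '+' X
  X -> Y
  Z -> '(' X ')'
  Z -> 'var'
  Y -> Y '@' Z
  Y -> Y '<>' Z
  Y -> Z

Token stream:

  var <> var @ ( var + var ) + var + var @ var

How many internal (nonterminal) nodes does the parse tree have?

[X [Y [Y [Y [Z var]] <> [Z var]] @ [Z ( [X [Y [Z var]] + [X [Y [Z var]]]] )]] + [X [Y [Z var]] + [X [Y [Y [Z var]] @ [Z var]]]]]

21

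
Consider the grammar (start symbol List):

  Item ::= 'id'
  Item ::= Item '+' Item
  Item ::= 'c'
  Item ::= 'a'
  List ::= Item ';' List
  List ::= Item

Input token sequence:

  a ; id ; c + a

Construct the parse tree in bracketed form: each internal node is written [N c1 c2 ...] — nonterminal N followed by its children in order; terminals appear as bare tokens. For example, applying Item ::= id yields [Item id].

List
Item ; List
a ; List
a ; Item ; List
a ; id ; List
a ; id ; Item
a ; id ; Item + Item
a ; id ; c + Item
a ; id ; c + a

[List [Item a] ; [List [Item id] ; [List [Item [Item c] + [Item a]]]]]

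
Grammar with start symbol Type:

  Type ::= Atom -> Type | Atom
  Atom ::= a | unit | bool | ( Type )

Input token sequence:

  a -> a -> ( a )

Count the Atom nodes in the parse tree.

4

[Type [Atom a] -> [Type [Atom a] -> [Type [Atom ( [Type [Atom a]] )]]]]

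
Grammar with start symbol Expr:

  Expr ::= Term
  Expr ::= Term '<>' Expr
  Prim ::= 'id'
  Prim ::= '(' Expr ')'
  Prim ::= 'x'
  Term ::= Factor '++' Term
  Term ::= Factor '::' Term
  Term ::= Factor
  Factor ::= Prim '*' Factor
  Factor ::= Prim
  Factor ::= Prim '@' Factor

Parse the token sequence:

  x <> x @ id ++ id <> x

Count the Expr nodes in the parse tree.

3

[Expr [Term [Factor [Prim x]]] <> [Expr [Term [Factor [Prim x] @ [Factor [Prim id]]] ++ [Term [Factor [Prim id]]]] <> [Expr [Term [Factor [Prim x]]]]]]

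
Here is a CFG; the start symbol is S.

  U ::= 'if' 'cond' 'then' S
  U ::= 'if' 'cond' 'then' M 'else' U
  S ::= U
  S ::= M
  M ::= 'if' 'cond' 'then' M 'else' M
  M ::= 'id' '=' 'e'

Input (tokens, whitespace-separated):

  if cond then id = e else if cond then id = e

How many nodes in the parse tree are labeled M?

[S [U if cond then [M id = e] else [U if cond then [S [M id = e]]]]]

2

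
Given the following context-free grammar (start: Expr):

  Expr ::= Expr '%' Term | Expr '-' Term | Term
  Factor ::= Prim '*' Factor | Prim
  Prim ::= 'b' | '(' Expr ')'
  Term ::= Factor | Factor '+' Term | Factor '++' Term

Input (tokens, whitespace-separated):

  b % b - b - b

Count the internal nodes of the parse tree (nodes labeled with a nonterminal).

16

[Expr [Expr [Expr [Expr [Term [Factor [Prim b]]]] % [Term [Factor [Prim b]]]] - [Term [Factor [Prim b]]]] - [Term [Factor [Prim b]]]]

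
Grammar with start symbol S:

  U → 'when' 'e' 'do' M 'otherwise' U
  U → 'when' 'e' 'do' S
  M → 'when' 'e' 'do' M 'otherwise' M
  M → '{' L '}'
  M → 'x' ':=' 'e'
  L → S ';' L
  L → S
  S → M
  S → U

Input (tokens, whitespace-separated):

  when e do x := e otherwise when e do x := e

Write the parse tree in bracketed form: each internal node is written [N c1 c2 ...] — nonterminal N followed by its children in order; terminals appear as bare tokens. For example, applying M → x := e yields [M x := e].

S
U
when e do M otherwise U
when e do x := e otherwise U
when e do x := e otherwise when e do S
when e do x := e otherwise when e do M
when e do x := e otherwise when e do x := e

[S [U when e do [M x := e] otherwise [U when e do [S [M x := e]]]]]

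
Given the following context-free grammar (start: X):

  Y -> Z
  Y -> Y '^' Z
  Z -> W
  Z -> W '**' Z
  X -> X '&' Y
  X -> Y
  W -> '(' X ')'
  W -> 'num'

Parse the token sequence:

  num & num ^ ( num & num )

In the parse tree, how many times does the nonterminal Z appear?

5

[X [X [Y [Z [W num]]]] & [Y [Y [Z [W num]]] ^ [Z [W ( [X [X [Y [Z [W num]]]] & [Y [Z [W num]]]] )]]]]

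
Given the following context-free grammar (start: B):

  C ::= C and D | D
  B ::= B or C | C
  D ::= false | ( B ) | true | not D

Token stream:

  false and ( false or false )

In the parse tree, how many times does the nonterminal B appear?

[B [C [C [D false]] and [D ( [B [B [C [D false]]] or [C [D false]]] )]]]

3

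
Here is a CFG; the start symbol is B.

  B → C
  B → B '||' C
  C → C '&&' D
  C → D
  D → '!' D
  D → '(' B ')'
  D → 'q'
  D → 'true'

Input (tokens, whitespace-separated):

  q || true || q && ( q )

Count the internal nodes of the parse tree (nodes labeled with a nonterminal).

14

[B [B [B [C [D q]]] || [C [D true]]] || [C [C [D q]] && [D ( [B [C [D q]]] )]]]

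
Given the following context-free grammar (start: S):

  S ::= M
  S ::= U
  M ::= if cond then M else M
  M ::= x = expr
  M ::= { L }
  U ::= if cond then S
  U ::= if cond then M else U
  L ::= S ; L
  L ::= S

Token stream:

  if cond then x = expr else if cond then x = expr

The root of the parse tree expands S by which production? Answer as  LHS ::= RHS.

S ::= U

[S [U if cond then [M x = expr] else [U if cond then [S [M x = expr]]]]]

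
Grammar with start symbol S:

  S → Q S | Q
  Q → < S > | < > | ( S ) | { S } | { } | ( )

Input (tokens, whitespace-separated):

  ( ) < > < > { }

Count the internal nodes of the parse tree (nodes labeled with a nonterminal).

8

[S [Q ( )] [S [Q < >] [S [Q < >] [S [Q { }]]]]]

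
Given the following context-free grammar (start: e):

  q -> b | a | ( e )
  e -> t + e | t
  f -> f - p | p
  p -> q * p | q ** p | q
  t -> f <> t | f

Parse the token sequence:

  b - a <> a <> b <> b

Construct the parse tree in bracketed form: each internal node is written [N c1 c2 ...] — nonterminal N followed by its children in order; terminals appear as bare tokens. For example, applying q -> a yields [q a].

[e [t [f [f [p [q b]]] - [p [q a]]] <> [t [f [p [q a]]] <> [t [f [p [q b]]] <> [t [f [p [q b]]]]]]]]

e
t
f <> t
f - p <> t
p - p <> t
q - p <> t
b - p <> t
b - q <> t
b - a <> t
b - a <> f <> t
b - a <> p <> t
b - a <> q <> t
b - a <> a <> t
b - a <> a <> f <> t
b - a <> a <> p <> t
b - a <> a <> q <> t
b - a <> a <> b <> t
b - a <> a <> b <> f
b - a <> a <> b <> p
b - a <> a <> b <> q
b - a <> a <> b <> b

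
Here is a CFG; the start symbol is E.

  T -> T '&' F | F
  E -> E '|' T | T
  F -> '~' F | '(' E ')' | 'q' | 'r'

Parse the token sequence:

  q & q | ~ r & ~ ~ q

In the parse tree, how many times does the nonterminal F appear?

7

[E [E [T [T [F q]] & [F q]]] | [T [T [F ~ [F r]]] & [F ~ [F ~ [F q]]]]]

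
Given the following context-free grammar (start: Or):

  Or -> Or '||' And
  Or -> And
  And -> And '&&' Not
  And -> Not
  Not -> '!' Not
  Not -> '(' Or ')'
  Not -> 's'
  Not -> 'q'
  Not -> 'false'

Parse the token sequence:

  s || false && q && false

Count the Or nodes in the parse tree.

2

[Or [Or [And [Not s]]] || [And [And [And [Not false]] && [Not q]] && [Not false]]]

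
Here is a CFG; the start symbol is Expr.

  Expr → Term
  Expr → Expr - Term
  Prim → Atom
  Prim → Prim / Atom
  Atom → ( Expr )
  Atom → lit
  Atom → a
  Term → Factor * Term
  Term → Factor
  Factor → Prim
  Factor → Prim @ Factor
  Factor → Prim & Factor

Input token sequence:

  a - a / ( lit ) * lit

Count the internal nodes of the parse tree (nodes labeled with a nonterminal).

21

[Expr [Expr [Term [Factor [Prim [Atom a]]]]] - [Term [Factor [Prim [Prim [Atom a]] / [Atom ( [Expr [Term [Factor [Prim [Atom lit]]]]] )]]] * [Term [Factor [Prim [Atom lit]]]]]]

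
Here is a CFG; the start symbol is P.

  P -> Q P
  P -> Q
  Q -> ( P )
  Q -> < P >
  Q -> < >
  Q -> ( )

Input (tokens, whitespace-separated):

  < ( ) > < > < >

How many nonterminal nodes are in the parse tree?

[P [Q < [P [Q ( )]] >] [P [Q < >] [P [Q < >]]]]

8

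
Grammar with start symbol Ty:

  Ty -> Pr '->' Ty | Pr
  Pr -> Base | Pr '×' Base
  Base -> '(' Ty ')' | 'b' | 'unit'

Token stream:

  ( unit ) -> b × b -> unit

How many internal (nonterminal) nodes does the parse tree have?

14

[Ty [Pr [Base ( [Ty [Pr [Base unit]]] )]] -> [Ty [Pr [Pr [Base b]] × [Base b]] -> [Ty [Pr [Base unit]]]]]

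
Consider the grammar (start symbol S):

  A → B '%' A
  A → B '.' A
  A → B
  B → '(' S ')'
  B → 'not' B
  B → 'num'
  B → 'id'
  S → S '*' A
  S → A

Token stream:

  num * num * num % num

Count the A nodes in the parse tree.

[S [S [S [A [B num]]] * [A [B num]]] * [A [B num] % [A [B num]]]]

4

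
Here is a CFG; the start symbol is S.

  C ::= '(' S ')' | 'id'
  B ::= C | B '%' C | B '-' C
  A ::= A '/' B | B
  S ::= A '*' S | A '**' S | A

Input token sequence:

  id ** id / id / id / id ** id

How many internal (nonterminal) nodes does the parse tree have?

21

[S [A [B [C id]]] ** [S [A [A [A [A [B [C id]]] / [B [C id]]] / [B [C id]]] / [B [C id]]] ** [S [A [B [C id]]]]]]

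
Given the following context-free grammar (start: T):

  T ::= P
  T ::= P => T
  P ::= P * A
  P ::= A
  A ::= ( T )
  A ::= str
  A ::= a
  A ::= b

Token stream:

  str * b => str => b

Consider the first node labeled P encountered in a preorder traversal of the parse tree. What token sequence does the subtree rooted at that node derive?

[T [P [P [A str]] * [A b]] => [T [P [A str]] => [T [P [A b]]]]]

str * b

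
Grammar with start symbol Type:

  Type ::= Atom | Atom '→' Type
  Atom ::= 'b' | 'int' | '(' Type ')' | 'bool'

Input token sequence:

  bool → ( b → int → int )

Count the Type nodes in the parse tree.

5

[Type [Atom bool] → [Type [Atom ( [Type [Atom b] → [Type [Atom int] → [Type [Atom int]]]] )]]]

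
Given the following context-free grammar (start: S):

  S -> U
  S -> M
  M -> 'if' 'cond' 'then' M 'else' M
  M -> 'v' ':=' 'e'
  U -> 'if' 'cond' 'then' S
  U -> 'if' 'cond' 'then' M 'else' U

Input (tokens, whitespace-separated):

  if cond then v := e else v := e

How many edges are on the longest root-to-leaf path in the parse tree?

3

[S [M if cond then [M v := e] else [M v := e]]]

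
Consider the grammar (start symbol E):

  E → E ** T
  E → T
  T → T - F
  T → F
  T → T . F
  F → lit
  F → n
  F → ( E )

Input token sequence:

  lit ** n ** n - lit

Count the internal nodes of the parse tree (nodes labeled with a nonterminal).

11

[E [E [E [T [F lit]]] ** [T [F n]]] ** [T [T [F n]] - [F lit]]]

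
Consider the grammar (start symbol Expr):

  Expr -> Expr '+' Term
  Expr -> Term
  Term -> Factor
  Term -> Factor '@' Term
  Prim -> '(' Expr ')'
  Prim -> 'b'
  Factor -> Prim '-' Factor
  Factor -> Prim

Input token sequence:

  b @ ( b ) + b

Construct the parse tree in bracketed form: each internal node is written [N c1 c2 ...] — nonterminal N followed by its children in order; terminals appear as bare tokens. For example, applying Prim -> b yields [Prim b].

[Expr [Expr [Term [Factor [Prim b]] @ [Term [Factor [Prim ( [Expr [Term [Factor [Prim b]]]] )]]]]] + [Term [Factor [Prim b]]]]

Expr
Expr + Term
Term + Term
Factor @ Term + Term
Prim @ Term + Term
b @ Term + Term
b @ Factor + Term
b @ Prim + Term
b @ ( Expr ) + Term
b @ ( Term ) + Term
b @ ( Factor ) + Term
b @ ( Prim ) + Term
b @ ( b ) + Term
b @ ( b ) + Factor
b @ ( b ) + Prim
b @ ( b ) + b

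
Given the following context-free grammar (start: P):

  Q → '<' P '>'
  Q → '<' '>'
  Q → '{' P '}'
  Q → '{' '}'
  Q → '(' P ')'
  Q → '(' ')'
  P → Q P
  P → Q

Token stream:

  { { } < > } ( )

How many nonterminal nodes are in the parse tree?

[P [Q { [P [Q { }] [P [Q < >]]] }] [P [Q ( )]]]

8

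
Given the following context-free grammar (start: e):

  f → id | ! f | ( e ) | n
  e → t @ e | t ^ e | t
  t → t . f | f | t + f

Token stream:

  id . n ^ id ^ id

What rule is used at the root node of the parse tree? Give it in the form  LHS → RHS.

[e [t [t [f id]] . [f n]] ^ [e [t [f id]] ^ [e [t [f id]]]]]

e → t ^ e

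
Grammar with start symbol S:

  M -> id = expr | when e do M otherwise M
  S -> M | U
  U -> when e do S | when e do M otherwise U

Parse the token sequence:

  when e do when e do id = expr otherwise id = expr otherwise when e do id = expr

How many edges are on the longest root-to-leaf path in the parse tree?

[S [U when e do [M when e do [M id = expr] otherwise [M id = expr]] otherwise [U when e do [S [M id = expr]]]]]

5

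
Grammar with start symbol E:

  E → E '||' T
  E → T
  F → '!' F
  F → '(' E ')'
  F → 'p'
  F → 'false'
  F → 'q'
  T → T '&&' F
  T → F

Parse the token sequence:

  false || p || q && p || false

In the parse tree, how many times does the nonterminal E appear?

[E [E [E [E [T [F false]]] || [T [F p]]] || [T [T [F q]] && [F p]]] || [T [F false]]]

4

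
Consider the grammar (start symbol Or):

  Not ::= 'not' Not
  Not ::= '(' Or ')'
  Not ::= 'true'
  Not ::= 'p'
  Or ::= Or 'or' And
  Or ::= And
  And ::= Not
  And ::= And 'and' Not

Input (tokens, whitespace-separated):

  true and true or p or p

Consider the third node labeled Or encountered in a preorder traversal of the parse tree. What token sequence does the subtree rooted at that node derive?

true and true

[Or [Or [Or [And [And [Not true]] and [Not true]]] or [And [Not p]]] or [And [Not p]]]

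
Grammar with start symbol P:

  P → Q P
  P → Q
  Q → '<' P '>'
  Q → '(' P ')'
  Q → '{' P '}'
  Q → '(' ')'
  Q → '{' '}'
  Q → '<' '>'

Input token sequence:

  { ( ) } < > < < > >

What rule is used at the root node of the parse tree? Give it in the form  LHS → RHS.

P → Q P

[P [Q { [P [Q ( )]] }] [P [Q < >] [P [Q < [P [Q < >]] >]]]]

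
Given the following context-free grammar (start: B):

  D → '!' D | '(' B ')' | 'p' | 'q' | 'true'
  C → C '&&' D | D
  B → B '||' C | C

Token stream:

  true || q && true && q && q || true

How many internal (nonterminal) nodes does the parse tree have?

15

[B [B [B [C [D true]]] || [C [C [C [C [D q]] && [D true]] && [D q]] && [D q]]] || [C [D true]]]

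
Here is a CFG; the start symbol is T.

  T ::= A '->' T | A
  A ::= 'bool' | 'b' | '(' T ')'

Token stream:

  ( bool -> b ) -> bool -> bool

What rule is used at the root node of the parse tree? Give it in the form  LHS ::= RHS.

[T [A ( [T [A bool] -> [T [A b]]] )] -> [T [A bool] -> [T [A bool]]]]

T ::= A '->' T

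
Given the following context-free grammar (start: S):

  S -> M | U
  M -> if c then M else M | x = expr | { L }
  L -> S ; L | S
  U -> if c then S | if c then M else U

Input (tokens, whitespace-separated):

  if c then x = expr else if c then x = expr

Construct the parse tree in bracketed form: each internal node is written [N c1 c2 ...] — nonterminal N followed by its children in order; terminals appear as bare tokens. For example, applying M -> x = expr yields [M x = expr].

S
U
if c then M else U
if c then x = expr else U
if c then x = expr else if c then S
if c then x = expr else if c then M
if c then x = expr else if c then x = expr

[S [U if c then [M x = expr] else [U if c then [S [M x = expr]]]]]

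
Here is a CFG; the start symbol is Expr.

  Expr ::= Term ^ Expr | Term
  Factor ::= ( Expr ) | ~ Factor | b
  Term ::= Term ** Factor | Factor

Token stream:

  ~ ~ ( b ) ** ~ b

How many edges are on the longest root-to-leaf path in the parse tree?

[Expr [Term [Term [Factor ~ [Factor ~ [Factor ( [Expr [Term [Factor b]]] )]]]] ** [Factor ~ [Factor b]]]]

9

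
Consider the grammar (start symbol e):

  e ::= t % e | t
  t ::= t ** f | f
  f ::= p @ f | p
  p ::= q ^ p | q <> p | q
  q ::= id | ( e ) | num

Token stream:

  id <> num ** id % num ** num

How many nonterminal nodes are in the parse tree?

[e [t [t [f [p [q id] <> [p [q num]]]]] ** [f [p [q id]]]] % [e [t [t [f [p [q num]]]] ** [f [p [q num]]]]]]

20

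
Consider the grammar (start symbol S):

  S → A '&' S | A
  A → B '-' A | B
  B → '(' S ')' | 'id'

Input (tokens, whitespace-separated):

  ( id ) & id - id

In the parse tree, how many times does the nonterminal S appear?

[S [A [B ( [S [A [B id]]] )]] & [S [A [B id] - [A [B id]]]]]

3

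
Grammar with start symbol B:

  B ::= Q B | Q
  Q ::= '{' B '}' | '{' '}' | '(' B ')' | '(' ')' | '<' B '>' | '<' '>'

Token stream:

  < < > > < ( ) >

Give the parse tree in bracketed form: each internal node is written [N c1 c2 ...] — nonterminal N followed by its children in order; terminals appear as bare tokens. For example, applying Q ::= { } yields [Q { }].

B
Q B
< B > B
< Q > B
< < > > B
< < > > Q
< < > > < B >
< < > > < Q >
< < > > < ( ) >

[B [Q < [B [Q < >]] >] [B [Q < [B [Q ( )]] >]]]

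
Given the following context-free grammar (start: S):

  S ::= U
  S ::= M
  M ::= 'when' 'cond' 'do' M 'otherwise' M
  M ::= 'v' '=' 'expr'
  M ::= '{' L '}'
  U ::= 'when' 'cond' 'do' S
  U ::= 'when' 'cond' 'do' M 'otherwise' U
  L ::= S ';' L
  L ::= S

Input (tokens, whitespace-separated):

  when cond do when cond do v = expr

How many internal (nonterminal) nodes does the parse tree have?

6

[S [U when cond do [S [U when cond do [S [M v = expr]]]]]]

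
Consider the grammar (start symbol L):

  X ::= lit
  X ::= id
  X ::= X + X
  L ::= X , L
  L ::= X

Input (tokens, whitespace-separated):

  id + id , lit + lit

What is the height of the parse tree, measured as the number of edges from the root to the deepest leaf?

4

[L [X [X id] + [X id]] , [L [X [X lit] + [X lit]]]]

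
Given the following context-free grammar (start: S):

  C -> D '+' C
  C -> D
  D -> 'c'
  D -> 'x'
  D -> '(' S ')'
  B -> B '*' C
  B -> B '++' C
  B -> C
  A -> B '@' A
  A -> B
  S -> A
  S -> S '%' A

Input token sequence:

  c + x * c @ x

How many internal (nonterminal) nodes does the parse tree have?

14

[S [A [B [B [C [D c] + [C [D x]]]] * [C [D c]]] @ [A [B [C [D x]]]]]]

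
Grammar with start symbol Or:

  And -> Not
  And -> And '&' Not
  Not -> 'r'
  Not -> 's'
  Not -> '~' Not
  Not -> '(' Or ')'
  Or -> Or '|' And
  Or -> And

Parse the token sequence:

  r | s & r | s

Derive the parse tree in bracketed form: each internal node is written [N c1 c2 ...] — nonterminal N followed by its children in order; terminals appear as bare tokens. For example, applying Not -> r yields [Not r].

Or
Or | And
Or | And | And
And | And | And
Not | And | And
r | And | And
r | And & Not | And
r | Not & Not | And
r | s & Not | And
r | s & r | And
r | s & r | Not
r | s & r | s

[Or [Or [Or [And [Not r]]] | [And [And [Not s]] & [Not r]]] | [And [Not s]]]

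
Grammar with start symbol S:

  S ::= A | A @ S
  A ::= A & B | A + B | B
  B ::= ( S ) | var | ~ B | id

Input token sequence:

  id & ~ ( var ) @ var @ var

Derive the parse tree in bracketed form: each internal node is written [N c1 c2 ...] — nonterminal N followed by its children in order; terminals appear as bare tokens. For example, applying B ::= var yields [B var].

S
A @ S
A & B @ S
B & B @ S
id & B @ S
id & ~ B @ S
id & ~ ( S ) @ S
id & ~ ( A ) @ S
id & ~ ( B ) @ S
id & ~ ( var ) @ S
id & ~ ( var ) @ A @ S
id & ~ ( var ) @ B @ S
id & ~ ( var ) @ var @ S
id & ~ ( var ) @ var @ A
id & ~ ( var ) @ var @ B
id & ~ ( var ) @ var @ var

[S [A [A [B id]] & [B ~ [B ( [S [A [B var]]] )]]] @ [S [A [B var]] @ [S [A [B var]]]]]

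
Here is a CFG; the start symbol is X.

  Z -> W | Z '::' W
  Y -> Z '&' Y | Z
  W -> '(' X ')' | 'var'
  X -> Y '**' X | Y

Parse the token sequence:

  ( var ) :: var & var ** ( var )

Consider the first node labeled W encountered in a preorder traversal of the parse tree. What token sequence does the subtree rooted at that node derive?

( var )

[X [Y [Z [Z [W ( [X [Y [Z [W var]]]] )]] :: [W var]] & [Y [Z [W var]]]] ** [X [Y [Z [W ( [X [Y [Z [W var]]]] )]]]]]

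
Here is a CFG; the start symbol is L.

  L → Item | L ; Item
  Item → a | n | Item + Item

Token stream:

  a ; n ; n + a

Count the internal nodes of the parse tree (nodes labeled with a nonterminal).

[L [L [L [Item a]] ; [Item n]] ; [Item [Item n] + [Item a]]]

8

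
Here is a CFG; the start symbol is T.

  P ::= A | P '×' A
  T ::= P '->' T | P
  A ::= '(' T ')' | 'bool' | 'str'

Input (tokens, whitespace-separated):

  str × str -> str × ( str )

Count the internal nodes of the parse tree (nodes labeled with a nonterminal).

13

[T [P [P [A str]] × [A str]] -> [T [P [P [A str]] × [A ( [T [P [A str]]] )]]]]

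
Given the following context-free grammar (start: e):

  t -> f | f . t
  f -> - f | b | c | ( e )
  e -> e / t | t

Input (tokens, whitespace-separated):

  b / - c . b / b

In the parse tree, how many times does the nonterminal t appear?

4

[e [e [e [t [f b]]] / [t [f - [f c]] . [t [f b]]]] / [t [f b]]]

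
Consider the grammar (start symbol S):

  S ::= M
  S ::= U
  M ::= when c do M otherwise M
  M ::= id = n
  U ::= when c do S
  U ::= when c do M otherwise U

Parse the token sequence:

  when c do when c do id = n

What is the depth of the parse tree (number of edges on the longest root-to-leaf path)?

6

[S [U when c do [S [U when c do [S [M id = n]]]]]]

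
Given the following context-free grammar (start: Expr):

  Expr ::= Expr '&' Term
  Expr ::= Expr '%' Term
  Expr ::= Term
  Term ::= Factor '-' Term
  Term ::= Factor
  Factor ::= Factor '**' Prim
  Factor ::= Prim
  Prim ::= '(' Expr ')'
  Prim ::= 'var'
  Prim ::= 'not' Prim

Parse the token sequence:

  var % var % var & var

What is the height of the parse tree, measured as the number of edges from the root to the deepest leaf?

[Expr [Expr [Expr [Expr [Term [Factor [Prim var]]]] % [Term [Factor [Prim var]]]] % [Term [Factor [Prim var]]]] & [Term [Factor [Prim var]]]]

7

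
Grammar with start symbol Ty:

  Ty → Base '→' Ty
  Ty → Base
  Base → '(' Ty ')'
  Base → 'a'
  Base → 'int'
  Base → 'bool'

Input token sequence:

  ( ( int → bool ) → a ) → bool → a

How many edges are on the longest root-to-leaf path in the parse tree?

7

[Ty [Base ( [Ty [Base ( [Ty [Base int] → [Ty [Base bool]]] )] → [Ty [Base a]]] )] → [Ty [Base bool] → [Ty [Base a]]]]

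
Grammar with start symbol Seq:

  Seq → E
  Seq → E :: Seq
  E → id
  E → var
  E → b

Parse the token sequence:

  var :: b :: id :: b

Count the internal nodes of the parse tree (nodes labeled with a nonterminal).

[Seq [E var] :: [Seq [E b] :: [Seq [E id] :: [Seq [E b]]]]]

8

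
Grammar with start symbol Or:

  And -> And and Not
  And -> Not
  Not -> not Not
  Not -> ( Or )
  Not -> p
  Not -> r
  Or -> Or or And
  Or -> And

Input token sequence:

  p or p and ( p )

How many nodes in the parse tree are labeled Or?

3

[Or [Or [And [Not p]]] or [And [And [Not p]] and [Not ( [Or [And [Not p]]] )]]]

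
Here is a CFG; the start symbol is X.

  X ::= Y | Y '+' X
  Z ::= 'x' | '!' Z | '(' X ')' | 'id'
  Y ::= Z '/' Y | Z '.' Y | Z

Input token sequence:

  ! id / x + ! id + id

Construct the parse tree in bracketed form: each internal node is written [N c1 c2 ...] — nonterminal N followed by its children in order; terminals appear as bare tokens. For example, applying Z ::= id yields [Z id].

X
Y + X
Z / Y + X
! Z / Y + X
! id / Y + X
! id / Z + X
! id / x + X
! id / x + Y + X
! id / x + Z + X
! id / x + ! Z + X
! id / x + ! id + X
! id / x + ! id + Y
! id / x + ! id + Z
! id / x + ! id + id

[X [Y [Z ! [Z id]] / [Y [Z x]]] + [X [Y [Z ! [Z id]]] + [X [Y [Z id]]]]]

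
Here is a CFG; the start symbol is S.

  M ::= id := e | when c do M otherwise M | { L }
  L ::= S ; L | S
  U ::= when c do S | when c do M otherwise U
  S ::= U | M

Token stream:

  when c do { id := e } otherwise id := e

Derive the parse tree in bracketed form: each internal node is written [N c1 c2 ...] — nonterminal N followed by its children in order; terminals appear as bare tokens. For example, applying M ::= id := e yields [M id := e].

S
M
when c do M otherwise M
when c do { L } otherwise M
when c do { S } otherwise M
when c do { M } otherwise M
when c do { id := e } otherwise M
when c do { id := e } otherwise id := e

[S [M when c do [M { [L [S [M id := e]]] }] otherwise [M id := e]]]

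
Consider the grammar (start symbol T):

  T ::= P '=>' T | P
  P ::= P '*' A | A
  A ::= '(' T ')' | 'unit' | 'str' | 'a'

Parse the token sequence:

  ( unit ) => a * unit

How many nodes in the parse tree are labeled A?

4

[T [P [A ( [T [P [A unit]]] )]] => [T [P [P [A a]] * [A unit]]]]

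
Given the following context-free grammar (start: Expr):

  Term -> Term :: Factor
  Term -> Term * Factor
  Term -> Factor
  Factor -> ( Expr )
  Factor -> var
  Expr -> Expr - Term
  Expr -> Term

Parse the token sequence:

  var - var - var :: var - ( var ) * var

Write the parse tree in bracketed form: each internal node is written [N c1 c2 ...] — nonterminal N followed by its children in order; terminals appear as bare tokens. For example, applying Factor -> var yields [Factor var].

Expr
Expr - Term
Expr - Term - Term
Expr - Term - Term - Term
Term - Term - Term - Term
Factor - Term - Term - Term
var - Term - Term - Term
var - Factor - Term - Term
var - var - Term - Term
var - var - Term :: Factor - Term
var - var - Factor :: Factor - Term
var - var - var :: Factor - Term
var - var - var :: var - Term
var - var - var :: var - Term * Factor
var - var - var :: var - Factor * Factor
var - var - var :: var - ( Expr ) * Factor
var - var - var :: var - ( Term ) * Factor
var - var - var :: var - ( Factor ) * Factor
var - var - var :: var - ( var ) * Factor
var - var - var :: var - ( var ) * var

[Expr [Expr [Expr [Expr [Term [Factor var]]] - [Term [Factor var]]] - [Term [Term [Factor var]] :: [Factor var]]] - [Term [Term [Factor ( [Expr [Term [Factor var]]] )]] * [Factor var]]]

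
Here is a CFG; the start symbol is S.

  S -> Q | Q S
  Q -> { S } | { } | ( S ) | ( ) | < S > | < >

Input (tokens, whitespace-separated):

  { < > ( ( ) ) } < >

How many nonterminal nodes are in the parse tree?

[S [Q { [S [Q < >] [S [Q ( [S [Q ( )]] )]]] }] [S [Q < >]]]

10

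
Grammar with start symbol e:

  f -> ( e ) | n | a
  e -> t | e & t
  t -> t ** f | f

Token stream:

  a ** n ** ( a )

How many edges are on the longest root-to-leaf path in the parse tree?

6

[e [t [t [t [f a]] ** [f n]] ** [f ( [e [t [f a]]] )]]]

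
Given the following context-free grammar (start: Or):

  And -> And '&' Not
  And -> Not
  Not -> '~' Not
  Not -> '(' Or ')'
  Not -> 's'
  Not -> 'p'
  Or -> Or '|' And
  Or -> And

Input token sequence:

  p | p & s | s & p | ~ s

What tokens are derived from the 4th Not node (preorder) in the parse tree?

[Or [Or [Or [Or [And [Not p]]] | [And [And [Not p]] & [Not s]]] | [And [And [Not s]] & [Not p]]] | [And [Not ~ [Not s]]]]

s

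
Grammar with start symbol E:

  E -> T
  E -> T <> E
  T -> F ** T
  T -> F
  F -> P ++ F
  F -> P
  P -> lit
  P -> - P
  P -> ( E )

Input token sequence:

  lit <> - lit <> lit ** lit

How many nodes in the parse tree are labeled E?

3

[E [T [F [P lit]]] <> [E [T [F [P - [P lit]]]] <> [E [T [F [P lit]] ** [T [F [P lit]]]]]]]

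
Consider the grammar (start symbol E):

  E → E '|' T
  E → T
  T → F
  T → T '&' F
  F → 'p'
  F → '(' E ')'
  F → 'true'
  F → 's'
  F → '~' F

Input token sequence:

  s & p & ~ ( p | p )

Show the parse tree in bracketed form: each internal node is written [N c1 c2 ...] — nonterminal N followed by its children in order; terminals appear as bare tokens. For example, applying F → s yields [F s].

E
T
T & F
T & F & F
F & F & F
s & F & F
s & p & F
s & p & ~ F
s & p & ~ ( E )
s & p & ~ ( E | T )
s & p & ~ ( T | T )
s & p & ~ ( F | T )
s & p & ~ ( p | T )
s & p & ~ ( p | F )
s & p & ~ ( p | p )

[E [T [T [T [F s]] & [F p]] & [F ~ [F ( [E [E [T [F p]]] | [T [F p]]] )]]]]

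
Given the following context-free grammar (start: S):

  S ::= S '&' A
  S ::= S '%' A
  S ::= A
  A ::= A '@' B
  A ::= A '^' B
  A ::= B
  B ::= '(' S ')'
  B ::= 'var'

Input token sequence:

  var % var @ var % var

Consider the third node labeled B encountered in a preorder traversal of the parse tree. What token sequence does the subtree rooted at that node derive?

[S [S [S [A [B var]]] % [A [A [B var]] @ [B var]]] % [A [B var]]]

var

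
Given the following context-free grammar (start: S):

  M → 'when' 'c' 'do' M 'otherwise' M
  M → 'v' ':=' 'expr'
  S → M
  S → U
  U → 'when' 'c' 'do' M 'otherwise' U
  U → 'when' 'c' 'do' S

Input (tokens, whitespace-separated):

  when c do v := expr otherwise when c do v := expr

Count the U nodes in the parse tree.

[S [U when c do [M v := expr] otherwise [U when c do [S [M v := expr]]]]]

2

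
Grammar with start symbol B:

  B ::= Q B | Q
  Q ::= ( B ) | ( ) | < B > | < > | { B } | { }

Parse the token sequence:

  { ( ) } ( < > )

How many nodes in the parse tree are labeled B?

4

[B [Q { [B [Q ( )]] }] [B [Q ( [B [Q < >]] )]]]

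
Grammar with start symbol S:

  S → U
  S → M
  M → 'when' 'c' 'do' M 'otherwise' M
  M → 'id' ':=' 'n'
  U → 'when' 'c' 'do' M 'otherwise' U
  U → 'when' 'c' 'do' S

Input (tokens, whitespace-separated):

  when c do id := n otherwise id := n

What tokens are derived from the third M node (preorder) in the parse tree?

[S [M when c do [M id := n] otherwise [M id := n]]]

id := n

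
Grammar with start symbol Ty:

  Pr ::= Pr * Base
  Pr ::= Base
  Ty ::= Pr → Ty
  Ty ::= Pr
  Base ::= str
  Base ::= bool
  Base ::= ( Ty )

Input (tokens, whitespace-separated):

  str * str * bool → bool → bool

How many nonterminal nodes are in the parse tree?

[Ty [Pr [Pr [Pr [Base str]] * [Base str]] * [Base bool]] → [Ty [Pr [Base bool]] → [Ty [Pr [Base bool]]]]]

13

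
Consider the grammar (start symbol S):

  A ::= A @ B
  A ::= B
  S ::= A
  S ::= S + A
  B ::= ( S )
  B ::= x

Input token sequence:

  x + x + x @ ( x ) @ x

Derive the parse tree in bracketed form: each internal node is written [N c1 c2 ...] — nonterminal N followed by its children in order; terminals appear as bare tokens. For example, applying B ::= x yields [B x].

[S [S [S [A [B x]]] + [A [B x]]] + [A [A [A [B x]] @ [B ( [S [A [B x]]] )]] @ [B x]]]

S
S + A
S + A + A
A + A + A
B + A + A
x + A + A
x + B + A
x + x + A
x + x + A @ B
x + x + A @ B @ B
x + x + B @ B @ B
x + x + x @ B @ B
x + x + x @ ( S ) @ B
x + x + x @ ( A ) @ B
x + x + x @ ( B ) @ B
x + x + x @ ( x ) @ B
x + x + x @ ( x ) @ x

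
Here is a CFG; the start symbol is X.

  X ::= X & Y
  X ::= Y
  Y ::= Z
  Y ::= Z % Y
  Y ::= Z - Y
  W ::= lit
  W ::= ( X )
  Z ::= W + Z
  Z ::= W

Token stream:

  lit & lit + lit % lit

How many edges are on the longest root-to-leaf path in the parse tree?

5

[X [X [Y [Z [W lit]]]] & [Y [Z [W lit] + [Z [W lit]]] % [Y [Z [W lit]]]]]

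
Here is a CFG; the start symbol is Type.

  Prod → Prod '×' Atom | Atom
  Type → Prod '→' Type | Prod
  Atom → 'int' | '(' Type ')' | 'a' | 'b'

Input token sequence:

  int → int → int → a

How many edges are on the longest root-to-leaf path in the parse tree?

[Type [Prod [Atom int]] → [Type [Prod [Atom int]] → [Type [Prod [Atom int]] → [Type [Prod [Atom a]]]]]]

6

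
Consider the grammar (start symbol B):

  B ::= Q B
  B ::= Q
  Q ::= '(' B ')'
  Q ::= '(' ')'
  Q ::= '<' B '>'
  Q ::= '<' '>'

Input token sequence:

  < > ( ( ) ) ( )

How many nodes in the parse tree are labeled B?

4

[B [Q < >] [B [Q ( [B [Q ( )]] )] [B [Q ( )]]]]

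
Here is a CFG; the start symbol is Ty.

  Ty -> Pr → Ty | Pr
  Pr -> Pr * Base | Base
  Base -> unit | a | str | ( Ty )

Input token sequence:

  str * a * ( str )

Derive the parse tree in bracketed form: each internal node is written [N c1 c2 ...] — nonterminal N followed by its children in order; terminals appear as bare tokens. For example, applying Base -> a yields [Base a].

[Ty [Pr [Pr [Pr [Base str]] * [Base a]] * [Base ( [Ty [Pr [Base str]]] )]]]

Ty
Pr
Pr * Base
Pr * Base * Base
Base * Base * Base
str * Base * Base
str * a * Base
str * a * ( Ty )
str * a * ( Pr )
str * a * ( Base )
str * a * ( str )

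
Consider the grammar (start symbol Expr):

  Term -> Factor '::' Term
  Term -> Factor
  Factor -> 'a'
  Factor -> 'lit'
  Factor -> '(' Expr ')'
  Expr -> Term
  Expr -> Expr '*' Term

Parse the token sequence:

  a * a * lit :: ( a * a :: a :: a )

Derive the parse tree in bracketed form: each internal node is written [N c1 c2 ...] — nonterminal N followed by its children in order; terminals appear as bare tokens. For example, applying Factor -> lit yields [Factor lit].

Expr
Expr * Term
Expr * Term * Term
Term * Term * Term
Factor * Term * Term
a * Term * Term
a * Factor * Term
a * a * Term
a * a * Factor :: Term
a * a * lit :: Term
a * a * lit :: Factor
a * a * lit :: ( Expr )
a * a * lit :: ( Expr * Term )
a * a * lit :: ( Term * Term )
a * a * lit :: ( Factor * Term )
a * a * lit :: ( a * Term )
a * a * lit :: ( a * Factor :: Term )
a * a * lit :: ( a * a :: Term )
a * a * lit :: ( a * a :: Factor :: Term )
a * a * lit :: ( a * a :: a :: Term )
a * a * lit :: ( a * a :: a :: Factor )
a * a * lit :: ( a * a :: a :: a )

[Expr [Expr [Expr [Term [Factor a]]] * [Term [Factor a]]] * [Term [Factor lit] :: [Term [Factor ( [Expr [Expr [Term [Factor a]]] * [Term [Factor a] :: [Term [Factor a] :: [Term [Factor a]]]]] )]]]]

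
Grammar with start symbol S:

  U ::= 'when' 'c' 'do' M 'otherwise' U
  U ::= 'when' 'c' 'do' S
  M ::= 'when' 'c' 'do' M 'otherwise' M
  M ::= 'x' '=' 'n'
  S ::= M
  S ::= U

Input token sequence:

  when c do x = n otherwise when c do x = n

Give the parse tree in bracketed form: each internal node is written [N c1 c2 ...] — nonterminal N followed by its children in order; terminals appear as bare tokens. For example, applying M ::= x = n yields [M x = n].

S
U
when c do M otherwise U
when c do x = n otherwise U
when c do x = n otherwise when c do S
when c do x = n otherwise when c do M
when c do x = n otherwise when c do x = n

[S [U when c do [M x = n] otherwise [U when c do [S [M x = n]]]]]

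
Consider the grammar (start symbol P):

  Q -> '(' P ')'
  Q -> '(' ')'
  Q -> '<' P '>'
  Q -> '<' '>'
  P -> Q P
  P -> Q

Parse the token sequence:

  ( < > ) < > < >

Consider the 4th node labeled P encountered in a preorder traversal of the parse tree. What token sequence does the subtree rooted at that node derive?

[P [Q ( [P [Q < >]] )] [P [Q < >] [P [Q < >]]]]

< >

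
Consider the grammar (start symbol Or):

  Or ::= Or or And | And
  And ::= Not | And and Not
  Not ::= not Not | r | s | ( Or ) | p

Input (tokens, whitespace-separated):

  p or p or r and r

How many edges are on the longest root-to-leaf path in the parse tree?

5

[Or [Or [Or [And [Not p]]] or [And [Not p]]] or [And [And [Not r]] and [Not r]]]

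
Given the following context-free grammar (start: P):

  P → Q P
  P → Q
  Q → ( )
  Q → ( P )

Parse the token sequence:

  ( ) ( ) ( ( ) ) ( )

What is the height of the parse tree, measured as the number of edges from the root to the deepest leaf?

6

[P [Q ( )] [P [Q ( )] [P [Q ( [P [Q ( )]] )] [P [Q ( )]]]]]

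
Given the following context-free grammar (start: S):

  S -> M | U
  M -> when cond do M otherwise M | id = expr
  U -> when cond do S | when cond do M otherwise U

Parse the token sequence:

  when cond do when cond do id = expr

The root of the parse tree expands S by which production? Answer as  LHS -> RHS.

S -> U

[S [U when cond do [S [U when cond do [S [M id = expr]]]]]]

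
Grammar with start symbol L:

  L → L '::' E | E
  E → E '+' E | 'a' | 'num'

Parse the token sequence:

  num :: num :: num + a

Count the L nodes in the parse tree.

[L [L [L [E num]] :: [E num]] :: [E [E num] + [E a]]]

3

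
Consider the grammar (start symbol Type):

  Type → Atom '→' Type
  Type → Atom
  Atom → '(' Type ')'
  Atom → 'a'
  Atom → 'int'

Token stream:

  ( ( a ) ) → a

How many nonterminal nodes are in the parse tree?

[Type [Atom ( [Type [Atom ( [Type [Atom a]] )]] )] → [Type [Atom a]]]

8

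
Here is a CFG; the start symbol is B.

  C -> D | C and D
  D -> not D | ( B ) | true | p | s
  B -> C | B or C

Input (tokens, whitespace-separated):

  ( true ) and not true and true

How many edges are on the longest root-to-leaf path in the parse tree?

[B [C [C [C [D ( [B [C [D true]]] )]] and [D not [D true]]] and [D true]]]

8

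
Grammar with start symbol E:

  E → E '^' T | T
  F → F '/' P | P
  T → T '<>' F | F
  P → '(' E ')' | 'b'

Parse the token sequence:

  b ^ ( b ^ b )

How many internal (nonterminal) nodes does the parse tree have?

16

[E [E [T [F [P b]]]] ^ [T [F [P ( [E [E [T [F [P b]]]] ^ [T [F [P b]]]] )]]]]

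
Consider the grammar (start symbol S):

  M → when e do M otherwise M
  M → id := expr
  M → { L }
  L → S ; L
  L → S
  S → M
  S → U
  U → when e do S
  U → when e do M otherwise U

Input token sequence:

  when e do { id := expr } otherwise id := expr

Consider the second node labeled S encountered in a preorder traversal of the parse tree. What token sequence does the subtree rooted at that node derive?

[S [M when e do [M { [L [S [M id := expr]]] }] otherwise [M id := expr]]]

id := expr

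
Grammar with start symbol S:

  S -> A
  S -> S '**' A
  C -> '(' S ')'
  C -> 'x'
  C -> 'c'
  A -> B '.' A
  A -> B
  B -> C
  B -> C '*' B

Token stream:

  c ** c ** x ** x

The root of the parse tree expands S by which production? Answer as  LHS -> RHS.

[S [S [S [S [A [B [C c]]]] ** [A [B [C c]]]] ** [A [B [C x]]]] ** [A [B [C x]]]]

S -> S '**' A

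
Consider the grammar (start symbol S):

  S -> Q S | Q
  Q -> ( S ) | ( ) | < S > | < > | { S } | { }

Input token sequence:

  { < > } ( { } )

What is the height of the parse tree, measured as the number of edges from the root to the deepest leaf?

[S [Q { [S [Q < >]] }] [S [Q ( [S [Q { }]] )]]]

5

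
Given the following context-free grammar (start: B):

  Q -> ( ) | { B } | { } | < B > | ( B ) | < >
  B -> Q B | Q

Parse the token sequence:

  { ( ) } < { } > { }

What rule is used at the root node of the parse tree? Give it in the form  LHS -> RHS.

B -> Q B

[B [Q { [B [Q ( )]] }] [B [Q < [B [Q { }]] >] [B [Q { }]]]]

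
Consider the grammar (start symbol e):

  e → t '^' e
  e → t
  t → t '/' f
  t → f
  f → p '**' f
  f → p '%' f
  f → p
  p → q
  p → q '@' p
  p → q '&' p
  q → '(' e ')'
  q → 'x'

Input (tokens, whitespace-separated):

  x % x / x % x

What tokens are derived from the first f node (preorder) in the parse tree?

[e [t [t [f [p [q x]] % [f [p [q x]]]]] / [f [p [q x]] % [f [p [q x]]]]]]

x % x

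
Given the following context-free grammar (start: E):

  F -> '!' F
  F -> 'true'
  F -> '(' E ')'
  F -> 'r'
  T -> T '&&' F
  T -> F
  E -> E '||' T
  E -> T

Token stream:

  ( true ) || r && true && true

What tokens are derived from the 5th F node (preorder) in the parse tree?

[E [E [T [F ( [E [T [F true]]] )]]] || [T [T [T [F r]] && [F true]] && [F true]]]

true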